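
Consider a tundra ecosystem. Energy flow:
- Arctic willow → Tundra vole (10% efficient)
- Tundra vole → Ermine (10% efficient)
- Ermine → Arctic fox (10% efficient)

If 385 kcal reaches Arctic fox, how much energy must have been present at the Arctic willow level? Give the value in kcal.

Cumulative transfer efficiency: 0.1 × 0.1 × 0.1 = 0.001
Arctic willow energy = 385 / 0.001 = 385000 kcal

385000 kcal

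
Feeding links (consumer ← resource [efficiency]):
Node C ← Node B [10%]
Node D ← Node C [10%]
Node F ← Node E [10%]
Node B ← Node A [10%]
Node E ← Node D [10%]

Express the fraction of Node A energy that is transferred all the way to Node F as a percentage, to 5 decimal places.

Product of link efficiencies: 0.1 × 0.1 × 0.1 × 0.1 × 0.1 = 0.00001
As a percentage: 0.00001 × 100 = 0.00100%

0.00100%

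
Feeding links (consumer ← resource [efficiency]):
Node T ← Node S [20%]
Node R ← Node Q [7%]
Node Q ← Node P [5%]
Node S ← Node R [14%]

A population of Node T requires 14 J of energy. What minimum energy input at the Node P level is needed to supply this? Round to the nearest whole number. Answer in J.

Cumulative transfer efficiency: 0.05 × 0.07 × 0.14 × 0.2 = 0.000098
Node P energy = 14 / 0.000098 = 142857 J

142857 J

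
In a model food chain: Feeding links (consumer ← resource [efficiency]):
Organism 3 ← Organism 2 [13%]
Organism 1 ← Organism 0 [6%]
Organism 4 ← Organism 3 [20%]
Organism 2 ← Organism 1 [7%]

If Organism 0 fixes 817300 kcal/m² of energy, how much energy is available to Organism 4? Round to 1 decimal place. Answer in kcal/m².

Organism 1: 817300 × 0.06 = 49038 kcal/m²
Organism 2: 49038 × 0.07 = 3432.66 kcal/m²
Organism 3: 3432.66 × 0.13 = 446.2458 kcal/m²
Organism 4: 446.2458 × 0.2 = 89.24916 kcal/m²

89.2 kcal/m²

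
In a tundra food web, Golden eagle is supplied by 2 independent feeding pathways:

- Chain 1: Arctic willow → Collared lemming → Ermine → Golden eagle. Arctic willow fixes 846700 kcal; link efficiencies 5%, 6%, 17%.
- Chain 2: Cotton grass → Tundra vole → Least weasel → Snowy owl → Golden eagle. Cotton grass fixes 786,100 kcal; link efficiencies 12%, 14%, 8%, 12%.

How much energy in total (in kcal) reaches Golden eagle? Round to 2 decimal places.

558.60 kcal

Chain 1: 846700 × 0.05 × 0.06 × 0.17 = 431.817 kcal
Chain 2: 786100 × 0.12 × 0.14 × 0.08 × 0.12 = 126.782208 kcal
Total at Golden eagle: 431.817 + 126.782208 = 558.599208 kcal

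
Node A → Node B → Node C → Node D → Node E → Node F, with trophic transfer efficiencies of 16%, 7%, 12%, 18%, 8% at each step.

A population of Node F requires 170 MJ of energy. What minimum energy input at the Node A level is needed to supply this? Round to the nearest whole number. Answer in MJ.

8783896 MJ

Cumulative transfer efficiency: 0.16 × 0.07 × 0.12 × 0.18 × 0.08 = 0.0000193536
Node A energy = 170 / 0.0000193536 = 8783896 MJ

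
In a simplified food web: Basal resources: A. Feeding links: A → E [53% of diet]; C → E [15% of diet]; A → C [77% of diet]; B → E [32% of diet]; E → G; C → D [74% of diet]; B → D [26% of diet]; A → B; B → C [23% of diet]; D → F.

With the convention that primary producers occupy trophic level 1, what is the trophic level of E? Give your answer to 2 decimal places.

2.50

B: 1 + 1 = 2
C: 1 + (0.77×1 + 0.23×2) = 2.23
D: 1 + (0.74×2.23 + 0.26×2) = 3.1702
E: 1 + (0.53×1 + 0.15×2.23 + 0.32×2) = 2.5045
F: 1 + 3.1702 = 4.1702
G: 1 + 2.5045 = 3.5045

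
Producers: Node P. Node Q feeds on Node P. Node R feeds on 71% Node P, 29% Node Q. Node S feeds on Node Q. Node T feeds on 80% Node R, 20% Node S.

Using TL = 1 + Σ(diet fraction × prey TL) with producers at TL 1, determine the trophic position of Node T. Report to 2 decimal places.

3.43

Node Q: 1 + 1 = 2
Node R: 1 + (0.71×1 + 0.29×2) = 2.29
Node S: 1 + 2 = 3
Node T: 1 + (0.8×2.29 + 0.2×3) = 3.432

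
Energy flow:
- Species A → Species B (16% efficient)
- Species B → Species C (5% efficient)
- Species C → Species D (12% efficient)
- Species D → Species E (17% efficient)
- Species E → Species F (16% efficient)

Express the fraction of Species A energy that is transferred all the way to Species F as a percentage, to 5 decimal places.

0.00261%

Product of link efficiencies: 0.16 × 0.05 × 0.12 × 0.17 × 0.16 = 0.000026112
As a percentage: 0.000026112 × 100 = 0.00261%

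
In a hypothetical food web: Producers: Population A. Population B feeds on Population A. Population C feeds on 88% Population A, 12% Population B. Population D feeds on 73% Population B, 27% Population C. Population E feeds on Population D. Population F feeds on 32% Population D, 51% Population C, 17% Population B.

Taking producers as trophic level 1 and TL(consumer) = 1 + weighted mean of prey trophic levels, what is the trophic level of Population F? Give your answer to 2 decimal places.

Population B: 1 + 1 = 2
Population C: 1 + (0.88×1 + 0.12×2) = 2.12
Population D: 1 + (0.73×2 + 0.27×2.12) = 3.0324
Population E: 1 + 3.0324 = 4.0324
Population F: 1 + (0.32×3.0324 + 0.51×2.12 + 0.17×2) = 3.391568

3.39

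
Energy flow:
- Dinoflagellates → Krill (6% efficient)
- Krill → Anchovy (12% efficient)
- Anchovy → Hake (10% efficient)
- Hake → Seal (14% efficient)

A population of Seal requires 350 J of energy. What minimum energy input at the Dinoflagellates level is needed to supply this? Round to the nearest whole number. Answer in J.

Cumulative transfer efficiency: 0.06 × 0.12 × 0.1 × 0.14 = 0.0001008
Dinoflagellates energy = 350 / 0.0001008 = 3472222 J

3472222 J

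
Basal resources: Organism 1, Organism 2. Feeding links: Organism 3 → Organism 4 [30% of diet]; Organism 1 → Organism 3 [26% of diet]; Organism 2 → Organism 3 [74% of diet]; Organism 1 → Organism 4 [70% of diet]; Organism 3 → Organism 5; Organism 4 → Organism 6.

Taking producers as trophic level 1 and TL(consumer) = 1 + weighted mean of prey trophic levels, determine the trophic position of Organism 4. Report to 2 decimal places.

2.30

Organism 3: 1 + (0.74×1 + 0.26×1) = 2
Organism 4: 1 + (0.3×2 + 0.7×1) = 2.3
Organism 5: 1 + 2 = 3
Organism 6: 1 + 2.3 = 3.3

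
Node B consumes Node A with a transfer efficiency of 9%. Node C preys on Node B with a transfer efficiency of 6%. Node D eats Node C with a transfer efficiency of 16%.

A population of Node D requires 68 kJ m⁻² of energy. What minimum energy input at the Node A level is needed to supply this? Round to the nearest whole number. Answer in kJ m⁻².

Cumulative transfer efficiency: 0.09 × 0.06 × 0.16 = 0.000864
Node A energy = 68 / 0.000864 = 78704 kJ m⁻²

78704 kJ m⁻²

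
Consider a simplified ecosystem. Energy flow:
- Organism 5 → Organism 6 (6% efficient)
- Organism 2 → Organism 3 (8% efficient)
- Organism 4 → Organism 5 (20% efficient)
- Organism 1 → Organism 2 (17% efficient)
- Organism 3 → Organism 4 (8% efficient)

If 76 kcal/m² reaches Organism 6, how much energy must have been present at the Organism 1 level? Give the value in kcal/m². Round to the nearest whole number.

5821078 kcal/m²

Cumulative transfer efficiency: 0.17 × 0.08 × 0.08 × 0.2 × 0.06 = 0.000013056
Organism 1 energy = 76 / 0.000013056 = 5821078 kcal/m²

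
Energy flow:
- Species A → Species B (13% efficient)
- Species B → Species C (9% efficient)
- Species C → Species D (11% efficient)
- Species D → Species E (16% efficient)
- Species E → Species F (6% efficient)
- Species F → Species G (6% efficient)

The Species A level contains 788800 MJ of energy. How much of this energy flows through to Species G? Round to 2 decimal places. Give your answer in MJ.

0.58 MJ

Species B: 788800 × 0.13 = 102544 MJ
Species C: 102544 × 0.09 = 9228.96 MJ
Species D: 9228.96 × 0.11 = 1015.1856 MJ
Species E: 1015.1856 × 0.16 = 162.429696 MJ
Species F: 162.429696 × 0.06 = 9.74578176 MJ
Species G: 9.74578176 × 0.06 = 0.5847469056 MJ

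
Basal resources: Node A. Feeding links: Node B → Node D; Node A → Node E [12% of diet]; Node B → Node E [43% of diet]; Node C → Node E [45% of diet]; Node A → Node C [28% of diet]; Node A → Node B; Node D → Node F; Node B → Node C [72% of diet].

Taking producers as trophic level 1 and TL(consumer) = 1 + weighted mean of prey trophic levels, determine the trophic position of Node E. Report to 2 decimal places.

Node B: 1 + 1 = 2
Node C: 1 + (0.72×2 + 0.28×1) = 2.72
Node D: 1 + 2 = 3
Node E: 1 + (0.45×2.72 + 0.43×2 + 0.12×1) = 3.204
Node F: 1 + 3 = 4

3.20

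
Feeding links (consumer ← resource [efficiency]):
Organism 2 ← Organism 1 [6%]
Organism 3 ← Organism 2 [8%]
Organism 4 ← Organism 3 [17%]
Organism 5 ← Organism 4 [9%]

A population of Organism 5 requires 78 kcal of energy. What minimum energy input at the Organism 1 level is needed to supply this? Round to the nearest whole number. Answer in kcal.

1062092 kcal

Cumulative transfer efficiency: 0.06 × 0.08 × 0.17 × 0.09 = 0.00007344
Organism 1 energy = 78 / 0.00007344 = 1062092 kcal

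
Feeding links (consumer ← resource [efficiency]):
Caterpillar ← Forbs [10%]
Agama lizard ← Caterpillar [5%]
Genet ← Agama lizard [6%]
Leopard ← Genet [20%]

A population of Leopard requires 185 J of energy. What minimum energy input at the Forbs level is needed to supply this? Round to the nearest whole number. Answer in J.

3083333 J

Cumulative transfer efficiency: 0.1 × 0.05 × 0.06 × 0.2 = 0.00006
Forbs energy = 185 / 0.00006 = 3083333 J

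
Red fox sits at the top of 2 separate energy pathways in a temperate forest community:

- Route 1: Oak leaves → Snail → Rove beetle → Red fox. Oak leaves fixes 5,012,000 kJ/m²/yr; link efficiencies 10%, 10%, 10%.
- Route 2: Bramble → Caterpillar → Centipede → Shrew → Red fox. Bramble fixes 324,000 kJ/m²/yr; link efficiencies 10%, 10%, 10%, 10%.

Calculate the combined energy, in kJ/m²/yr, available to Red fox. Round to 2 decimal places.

5044.40 kJ/m²/yr

Route 1: 5012000 × 0.1 × 0.1 × 0.1 = 5012 kJ/m²/yr
Route 2: 324000 × 0.1 × 0.1 × 0.1 × 0.1 = 32.4 kJ/m²/yr
Total at Red fox: 5012 + 32.4 = 5044.4 kJ/m²/yr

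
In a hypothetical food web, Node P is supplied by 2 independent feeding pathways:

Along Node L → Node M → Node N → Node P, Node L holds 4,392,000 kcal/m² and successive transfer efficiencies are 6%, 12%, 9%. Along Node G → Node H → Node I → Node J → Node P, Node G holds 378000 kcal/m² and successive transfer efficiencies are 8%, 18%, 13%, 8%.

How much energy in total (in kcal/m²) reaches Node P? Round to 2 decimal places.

Via Node L: 4392000 × 0.06 × 0.12 × 0.09 = 2846.016 kcal/m²
Via Node G: 378000 × 0.08 × 0.18 × 0.13 × 0.08 = 56.60928 kcal/m²
Total at Node P: 2846.016 + 56.60928 = 2902.62528 kcal/m²

2902.63 kcal/m²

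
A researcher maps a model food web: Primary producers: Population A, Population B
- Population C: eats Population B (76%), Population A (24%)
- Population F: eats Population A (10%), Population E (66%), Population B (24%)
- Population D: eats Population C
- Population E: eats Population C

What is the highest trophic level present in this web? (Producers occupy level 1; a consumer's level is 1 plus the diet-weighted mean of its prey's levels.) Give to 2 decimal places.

Population C: 1 + (0.76×1 + 0.24×1) = 2
Population D: 1 + 2 = 3
Population E: 1 + 2 = 3
Population F: 1 + (0.1×1 + 0.66×3 + 0.24×1) = 3.32

3.32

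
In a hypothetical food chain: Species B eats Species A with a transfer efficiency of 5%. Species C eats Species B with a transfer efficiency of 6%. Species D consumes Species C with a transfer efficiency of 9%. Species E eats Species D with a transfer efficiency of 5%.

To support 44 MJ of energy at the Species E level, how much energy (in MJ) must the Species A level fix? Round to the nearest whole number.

Cumulative transfer efficiency: 0.05 × 0.06 × 0.09 × 0.05 = 0.0000135
Species A energy = 44 / 0.0000135 = 3259259 MJ

3259259 MJ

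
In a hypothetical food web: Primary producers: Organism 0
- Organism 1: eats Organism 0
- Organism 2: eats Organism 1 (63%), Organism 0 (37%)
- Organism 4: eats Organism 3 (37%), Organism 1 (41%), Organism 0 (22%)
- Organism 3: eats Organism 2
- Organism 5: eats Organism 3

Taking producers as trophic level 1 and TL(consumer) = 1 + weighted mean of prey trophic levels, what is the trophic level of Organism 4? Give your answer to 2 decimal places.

3.38

Organism 1: 1 + 1 = 2
Organism 2: 1 + (0.63×2 + 0.37×1) = 2.63
Organism 3: 1 + 2.63 = 3.63
Organism 4: 1 + (0.37×3.63 + 0.41×2 + 0.22×1) = 3.3831
Organism 5: 1 + 3.63 = 4.63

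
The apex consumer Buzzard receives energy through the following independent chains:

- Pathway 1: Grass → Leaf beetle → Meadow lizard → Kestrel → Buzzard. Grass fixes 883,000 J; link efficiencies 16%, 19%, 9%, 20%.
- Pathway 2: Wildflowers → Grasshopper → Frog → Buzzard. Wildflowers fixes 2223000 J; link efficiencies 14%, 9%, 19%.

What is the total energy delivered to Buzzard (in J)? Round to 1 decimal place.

Pathway 1: 883000 × 0.16 × 0.19 × 0.09 × 0.2 = 483.1776 J
Pathway 2: 2223000 × 0.14 × 0.09 × 0.19 = 5321.862 J
Total at Buzzard: 483.1776 + 5321.862 = 5805.0396 J

5805.0 J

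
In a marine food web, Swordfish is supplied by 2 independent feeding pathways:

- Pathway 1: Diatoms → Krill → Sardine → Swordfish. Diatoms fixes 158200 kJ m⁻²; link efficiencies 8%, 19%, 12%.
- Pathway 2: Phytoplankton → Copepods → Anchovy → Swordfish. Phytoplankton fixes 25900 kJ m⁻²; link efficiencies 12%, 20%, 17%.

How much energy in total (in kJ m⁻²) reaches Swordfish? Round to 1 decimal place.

394.2 kJ m⁻²

Pathway 1: 158200 × 0.08 × 0.19 × 0.12 = 288.5568 kJ m⁻²
Pathway 2: 25900 × 0.12 × 0.2 × 0.17 = 105.672 kJ m⁻²
Total at Swordfish: 288.5568 + 105.672 = 394.2288 kJ m⁻²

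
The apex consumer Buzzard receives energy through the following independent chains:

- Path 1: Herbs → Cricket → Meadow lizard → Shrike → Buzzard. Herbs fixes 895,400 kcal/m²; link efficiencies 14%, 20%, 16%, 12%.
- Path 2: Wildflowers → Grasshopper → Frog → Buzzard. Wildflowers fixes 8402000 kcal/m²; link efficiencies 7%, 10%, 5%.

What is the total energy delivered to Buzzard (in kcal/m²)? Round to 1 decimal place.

3422.1 kcal/m²

Path 1: 895400 × 0.14 × 0.2 × 0.16 × 0.12 = 481.36704 kcal/m²
Path 2: 8402000 × 0.07 × 0.1 × 0.05 = 2940.7 kcal/m²
Total at Buzzard: 481.36704 + 2940.7 = 3422.06704 kcal/m²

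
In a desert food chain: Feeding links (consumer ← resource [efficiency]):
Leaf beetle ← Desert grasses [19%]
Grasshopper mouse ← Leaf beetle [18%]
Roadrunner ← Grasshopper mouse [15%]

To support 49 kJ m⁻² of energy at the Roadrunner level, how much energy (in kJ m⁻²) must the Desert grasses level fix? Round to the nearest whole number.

Cumulative transfer efficiency: 0.19 × 0.18 × 0.15 = 0.00513
Desert grasses energy = 49 / 0.00513 = 9552 kJ m⁻²

9552 kJ m⁻²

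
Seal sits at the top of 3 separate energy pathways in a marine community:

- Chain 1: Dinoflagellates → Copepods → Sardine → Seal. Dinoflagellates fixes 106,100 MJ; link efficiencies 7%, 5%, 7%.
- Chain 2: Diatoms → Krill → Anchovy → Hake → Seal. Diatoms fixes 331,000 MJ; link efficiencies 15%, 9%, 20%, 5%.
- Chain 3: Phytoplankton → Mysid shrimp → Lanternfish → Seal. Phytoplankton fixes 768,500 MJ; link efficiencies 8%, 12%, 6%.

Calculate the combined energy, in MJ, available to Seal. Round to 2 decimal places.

Chain 1: 106100 × 0.07 × 0.05 × 0.07 = 25.9945 MJ
Chain 2: 331000 × 0.15 × 0.09 × 0.2 × 0.05 = 44.685 MJ
Chain 3: 768500 × 0.08 × 0.12 × 0.06 = 442.656 MJ
Total at Seal: 25.9945 + 44.685 + 442.656 = 513.3355 MJ

513.34 MJ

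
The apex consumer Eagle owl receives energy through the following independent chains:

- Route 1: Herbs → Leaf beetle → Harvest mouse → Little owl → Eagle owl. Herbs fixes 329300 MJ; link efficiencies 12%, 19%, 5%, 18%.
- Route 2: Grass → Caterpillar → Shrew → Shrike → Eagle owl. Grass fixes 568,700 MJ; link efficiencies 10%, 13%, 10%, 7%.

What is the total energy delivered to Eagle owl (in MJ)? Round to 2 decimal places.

Route 1: 329300 × 0.12 × 0.19 × 0.05 × 0.18 = 67.57236 MJ
Route 2: 568700 × 0.1 × 0.13 × 0.1 × 0.07 = 51.7517 MJ
Total at Eagle owl: 67.57236 + 51.7517 = 119.32406 MJ

119.32 MJ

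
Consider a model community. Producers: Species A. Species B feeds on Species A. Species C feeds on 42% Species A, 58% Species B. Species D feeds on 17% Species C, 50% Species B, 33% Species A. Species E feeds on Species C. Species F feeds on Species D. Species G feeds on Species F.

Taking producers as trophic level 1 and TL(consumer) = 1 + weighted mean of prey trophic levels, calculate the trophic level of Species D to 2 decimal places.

Species B: 1 + 1 = 2
Species C: 1 + (0.42×1 + 0.58×2) = 2.58
Species D: 1 + (0.17×2.58 + 0.5×2 + 0.33×1) = 2.7686
Species E: 1 + 2.58 = 3.58
Species F: 1 + 2.7686 = 3.7686
Species G: 1 + 3.7686 = 4.7686

2.77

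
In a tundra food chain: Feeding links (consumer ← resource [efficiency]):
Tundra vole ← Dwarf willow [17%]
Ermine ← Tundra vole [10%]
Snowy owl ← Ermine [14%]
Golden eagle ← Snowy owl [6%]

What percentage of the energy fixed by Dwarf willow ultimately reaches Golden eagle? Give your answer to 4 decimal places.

Product of link efficiencies: 0.17 × 0.1 × 0.14 × 0.06 = 0.0001428
As a percentage: 0.0001428 × 100 = 0.0143%

0.0143%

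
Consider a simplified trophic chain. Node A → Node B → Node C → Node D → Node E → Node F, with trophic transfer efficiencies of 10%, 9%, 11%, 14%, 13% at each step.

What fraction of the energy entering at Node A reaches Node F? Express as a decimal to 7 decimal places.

0.0000180

Product of link efficiencies: 0.1 × 0.09 × 0.11 × 0.14 × 0.13 = 0.000018018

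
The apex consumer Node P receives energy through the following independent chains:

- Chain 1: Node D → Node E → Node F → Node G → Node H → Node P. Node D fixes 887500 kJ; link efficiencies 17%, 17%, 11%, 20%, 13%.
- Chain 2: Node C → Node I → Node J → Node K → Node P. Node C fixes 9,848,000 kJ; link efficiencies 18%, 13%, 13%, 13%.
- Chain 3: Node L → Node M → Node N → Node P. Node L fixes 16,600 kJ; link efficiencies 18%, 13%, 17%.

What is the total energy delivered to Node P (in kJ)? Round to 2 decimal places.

Chain 1: 887500 × 0.17 × 0.17 × 0.11 × 0.2 × 0.13 = 73.355425 kJ
Chain 2: 9848000 × 0.18 × 0.13 × 0.13 × 0.13 = 3894.49008 kJ
Chain 3: 16600 × 0.18 × 0.13 × 0.17 = 66.0348 kJ
Total at Node P: 73.355425 + 3894.49008 + 66.0348 = 4033.880305 kJ

4033.88 kJ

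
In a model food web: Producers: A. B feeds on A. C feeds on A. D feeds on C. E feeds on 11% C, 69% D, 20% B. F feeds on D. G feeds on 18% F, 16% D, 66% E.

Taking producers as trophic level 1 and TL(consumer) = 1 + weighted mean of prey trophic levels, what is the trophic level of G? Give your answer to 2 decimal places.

4.64

B: 1 + 1 = 2
C: 1 + 1 = 2
D: 1 + 2 = 3
E: 1 + (0.11×2 + 0.69×3 + 0.2×2) = 3.69
F: 1 + 3 = 4
G: 1 + (0.18×4 + 0.16×3 + 0.66×3.69) = 4.6354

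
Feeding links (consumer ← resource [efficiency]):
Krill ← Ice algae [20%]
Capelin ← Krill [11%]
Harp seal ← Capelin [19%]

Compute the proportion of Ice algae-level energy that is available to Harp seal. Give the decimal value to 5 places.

Product of link efficiencies: 0.2 × 0.11 × 0.19 = 0.00418

0.00418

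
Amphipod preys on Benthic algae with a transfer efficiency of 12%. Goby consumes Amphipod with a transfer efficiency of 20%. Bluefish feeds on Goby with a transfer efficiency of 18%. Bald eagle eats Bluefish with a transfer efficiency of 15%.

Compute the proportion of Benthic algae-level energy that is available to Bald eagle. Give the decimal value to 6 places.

0.000648

Product of link efficiencies: 0.12 × 0.2 × 0.18 × 0.15 = 0.000648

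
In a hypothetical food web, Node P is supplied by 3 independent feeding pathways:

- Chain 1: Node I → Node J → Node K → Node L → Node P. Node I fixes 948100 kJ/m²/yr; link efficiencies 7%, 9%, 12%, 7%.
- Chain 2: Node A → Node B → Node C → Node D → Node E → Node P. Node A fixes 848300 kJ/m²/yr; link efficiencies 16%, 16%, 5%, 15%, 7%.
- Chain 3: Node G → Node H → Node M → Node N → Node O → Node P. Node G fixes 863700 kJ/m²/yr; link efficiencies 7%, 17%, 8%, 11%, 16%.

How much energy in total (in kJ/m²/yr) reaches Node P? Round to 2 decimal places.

Chain 1: 948100 × 0.07 × 0.09 × 0.12 × 0.07 = 50.173452 kJ/m²/yr
Chain 2: 848300 × 0.16 × 0.16 × 0.05 × 0.15 × 0.07 = 11.401152 kJ/m²/yr
Chain 3: 863700 × 0.07 × 0.17 × 0.08 × 0.11 × 0.16 = 14.47146624 kJ/m²/yr
Total at Node P: 50.173452 + 11.401152 + 14.47146624 = 76.04607024 kJ/m²/yr

76.05 kJ/m²/yr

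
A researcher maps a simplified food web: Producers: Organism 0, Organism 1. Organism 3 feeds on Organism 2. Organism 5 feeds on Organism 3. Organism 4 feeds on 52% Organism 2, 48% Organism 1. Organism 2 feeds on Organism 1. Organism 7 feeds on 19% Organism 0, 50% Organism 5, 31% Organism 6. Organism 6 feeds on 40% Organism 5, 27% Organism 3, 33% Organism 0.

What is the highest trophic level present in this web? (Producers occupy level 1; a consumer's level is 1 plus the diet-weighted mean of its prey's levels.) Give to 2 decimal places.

Organism 2: 1 + 1 = 2
Organism 3: 1 + 2 = 3
Organism 4: 1 + (0.52×2 + 0.48×1) = 2.52
Organism 5: 1 + 3 = 4
Organism 6: 1 + (0.4×4 + 0.27×3 + 0.33×1) = 3.74
Organism 7: 1 + (0.19×1 + 0.5×4 + 0.31×3.74) = 4.3494

4.35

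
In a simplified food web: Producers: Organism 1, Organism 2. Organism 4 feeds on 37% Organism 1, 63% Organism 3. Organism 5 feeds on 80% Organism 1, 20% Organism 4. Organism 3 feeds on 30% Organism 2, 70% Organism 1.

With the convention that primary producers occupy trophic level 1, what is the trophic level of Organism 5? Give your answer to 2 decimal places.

2.33

Organism 3: 1 + (0.3×1 + 0.7×1) = 2
Organism 4: 1 + (0.37×1 + 0.63×2) = 2.63
Organism 5: 1 + (0.8×1 + 0.2×2.63) = 2.326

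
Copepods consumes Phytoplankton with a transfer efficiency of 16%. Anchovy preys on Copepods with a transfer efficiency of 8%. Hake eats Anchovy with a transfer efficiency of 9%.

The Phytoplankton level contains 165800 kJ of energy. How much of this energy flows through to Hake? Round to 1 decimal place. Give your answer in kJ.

191.0 kJ

Copepods: 165800 × 0.16 = 26528 kJ
Anchovy: 26528 × 0.08 = 2122.24 kJ
Hake: 2122.24 × 0.09 = 191.0016 kJ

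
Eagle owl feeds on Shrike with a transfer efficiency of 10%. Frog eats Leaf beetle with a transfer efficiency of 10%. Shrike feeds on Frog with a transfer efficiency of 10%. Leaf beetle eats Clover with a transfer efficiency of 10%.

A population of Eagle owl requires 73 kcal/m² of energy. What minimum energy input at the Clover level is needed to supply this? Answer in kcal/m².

Cumulative transfer efficiency: 0.1 × 0.1 × 0.1 × 0.1 = 0.0001
Clover energy = 73 / 0.0001 = 730000 kcal/m²

730000 kcal/m²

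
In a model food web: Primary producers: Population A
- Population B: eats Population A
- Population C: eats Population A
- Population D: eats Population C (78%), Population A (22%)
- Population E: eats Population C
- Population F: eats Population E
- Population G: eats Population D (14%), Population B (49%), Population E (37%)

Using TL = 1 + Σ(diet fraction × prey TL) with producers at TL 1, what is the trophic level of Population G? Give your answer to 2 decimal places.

3.48

Population B: 1 + 1 = 2
Population C: 1 + 1 = 2
Population D: 1 + (0.78×2 + 0.22×1) = 2.78
Population E: 1 + 2 = 3
Population F: 1 + 3 = 4
Population G: 1 + (0.14×2.78 + 0.49×2 + 0.37×3) = 3.4792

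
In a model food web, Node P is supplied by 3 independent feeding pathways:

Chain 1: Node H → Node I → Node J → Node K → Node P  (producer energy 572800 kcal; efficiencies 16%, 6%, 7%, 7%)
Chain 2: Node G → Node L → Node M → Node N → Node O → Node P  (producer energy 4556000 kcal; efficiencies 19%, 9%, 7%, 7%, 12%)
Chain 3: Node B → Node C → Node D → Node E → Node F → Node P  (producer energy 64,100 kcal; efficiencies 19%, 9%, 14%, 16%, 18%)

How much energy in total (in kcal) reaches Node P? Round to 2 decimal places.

77.17 kcal

Chain 1: 572800 × 0.16 × 0.06 × 0.07 × 0.07 = 26.944512 kcal
Chain 2: 4556000 × 0.19 × 0.09 × 0.07 × 0.07 × 0.12 = 45.8096688 kcal
Chain 3: 64100 × 0.19 × 0.09 × 0.14 × 0.16 × 0.18 = 4.41951552 kcal
Total at Node P: 26.944512 + 45.8096688 + 4.41951552 = 77.17369632 kcal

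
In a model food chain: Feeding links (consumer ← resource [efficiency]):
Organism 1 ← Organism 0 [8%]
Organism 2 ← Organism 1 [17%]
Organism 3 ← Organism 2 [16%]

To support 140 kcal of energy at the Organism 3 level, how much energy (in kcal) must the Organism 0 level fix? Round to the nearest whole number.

64338 kcal

Cumulative transfer efficiency: 0.08 × 0.17 × 0.16 = 0.002176
Organism 0 energy = 140 / 0.002176 = 64338 kcal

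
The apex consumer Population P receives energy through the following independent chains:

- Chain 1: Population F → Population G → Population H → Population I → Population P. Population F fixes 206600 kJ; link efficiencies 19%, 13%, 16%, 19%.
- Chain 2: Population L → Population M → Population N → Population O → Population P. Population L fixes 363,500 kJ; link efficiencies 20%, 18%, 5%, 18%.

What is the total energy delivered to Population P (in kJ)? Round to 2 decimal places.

272.91 kJ

Chain 1: 206600 × 0.19 × 0.13 × 0.16 × 0.19 = 155.131808 kJ
Chain 2: 363500 × 0.2 × 0.18 × 0.05 × 0.18 = 117.774 kJ
Total at Population P: 155.131808 + 117.774 = 272.905808 kJ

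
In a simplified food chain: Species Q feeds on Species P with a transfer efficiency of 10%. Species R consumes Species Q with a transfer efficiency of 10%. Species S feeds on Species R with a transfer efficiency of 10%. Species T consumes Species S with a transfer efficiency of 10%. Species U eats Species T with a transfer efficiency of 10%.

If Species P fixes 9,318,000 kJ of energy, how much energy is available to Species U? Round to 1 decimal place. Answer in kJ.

Species Q: 9318000 × 0.1 = 931800 kJ
Species R: 931800 × 0.1 = 93180 kJ
Species S: 93180 × 0.1 = 9318 kJ
Species T: 9318 × 0.1 = 931.8 kJ
Species U: 931.8 × 0.1 = 93.18 kJ

93.2 kJ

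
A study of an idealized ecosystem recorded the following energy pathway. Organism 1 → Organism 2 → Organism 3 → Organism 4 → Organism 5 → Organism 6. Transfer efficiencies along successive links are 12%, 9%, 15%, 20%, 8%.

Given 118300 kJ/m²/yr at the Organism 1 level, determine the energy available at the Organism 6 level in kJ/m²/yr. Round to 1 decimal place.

3.1 kJ/m²/yr

Organism 2: 118300 × 0.12 = 14196 kJ/m²/yr
Organism 3: 14196 × 0.09 = 1277.64 kJ/m²/yr
Organism 4: 1277.64 × 0.15 = 191.646 kJ/m²/yr
Organism 5: 191.646 × 0.2 = 38.3292 kJ/m²/yr
Organism 6: 38.3292 × 0.08 = 3.066336 kJ/m²/yr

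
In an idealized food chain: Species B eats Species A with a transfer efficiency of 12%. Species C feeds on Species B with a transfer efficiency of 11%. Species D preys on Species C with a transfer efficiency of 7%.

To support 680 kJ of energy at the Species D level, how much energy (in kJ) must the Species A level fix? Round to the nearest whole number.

Cumulative transfer efficiency: 0.12 × 0.11 × 0.07 = 0.000924
Species A energy = 680 / 0.000924 = 735931 kJ

735931 kJ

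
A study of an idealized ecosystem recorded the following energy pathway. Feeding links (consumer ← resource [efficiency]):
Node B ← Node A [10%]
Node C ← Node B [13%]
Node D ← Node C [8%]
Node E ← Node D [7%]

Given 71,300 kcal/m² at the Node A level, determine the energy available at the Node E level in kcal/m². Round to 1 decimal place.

Node B: 71300 × 0.1 = 7130 kcal/m²
Node C: 7130 × 0.13 = 926.9 kcal/m²
Node D: 926.9 × 0.08 = 74.152 kcal/m²
Node E: 74.152 × 0.07 = 5.19064 kcal/m²

5.2 kcal/m²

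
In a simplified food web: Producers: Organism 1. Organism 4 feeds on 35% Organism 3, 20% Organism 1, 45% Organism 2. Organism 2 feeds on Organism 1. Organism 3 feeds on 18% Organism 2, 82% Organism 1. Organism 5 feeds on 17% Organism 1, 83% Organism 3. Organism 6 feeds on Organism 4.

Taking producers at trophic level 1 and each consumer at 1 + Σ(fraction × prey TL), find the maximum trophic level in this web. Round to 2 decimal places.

Organism 2: 1 + 1 = 2
Organism 3: 1 + (0.18×2 + 0.82×1) = 2.18
Organism 4: 1 + (0.35×2.18 + 0.2×1 + 0.45×2) = 2.863
Organism 5: 1 + (0.17×1 + 0.83×2.18) = 2.9794
Organism 6: 1 + 2.863 = 3.863

3.86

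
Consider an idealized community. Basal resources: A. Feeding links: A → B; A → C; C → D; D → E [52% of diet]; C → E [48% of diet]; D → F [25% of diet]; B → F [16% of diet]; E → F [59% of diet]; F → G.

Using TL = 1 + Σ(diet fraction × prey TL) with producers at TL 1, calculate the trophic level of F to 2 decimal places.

4.15

B: 1 + 1 = 2
C: 1 + 1 = 2
D: 1 + 2 = 3
E: 1 + (0.52×3 + 0.48×2) = 3.52
F: 1 + (0.25×3 + 0.16×2 + 0.59×3.52) = 4.1468
G: 1 + 4.1468 = 5.1468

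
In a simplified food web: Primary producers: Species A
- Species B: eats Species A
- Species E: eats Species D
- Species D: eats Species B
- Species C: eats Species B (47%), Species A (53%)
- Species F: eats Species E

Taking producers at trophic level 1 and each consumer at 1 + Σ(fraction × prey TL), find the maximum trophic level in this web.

5

Species B: 1 + 1 = 2
Species C: 1 + (0.47×2 + 0.53×1) = 2.47
Species D: 1 + 2 = 3
Species E: 1 + 3 = 4
Species F: 1 + 4 = 5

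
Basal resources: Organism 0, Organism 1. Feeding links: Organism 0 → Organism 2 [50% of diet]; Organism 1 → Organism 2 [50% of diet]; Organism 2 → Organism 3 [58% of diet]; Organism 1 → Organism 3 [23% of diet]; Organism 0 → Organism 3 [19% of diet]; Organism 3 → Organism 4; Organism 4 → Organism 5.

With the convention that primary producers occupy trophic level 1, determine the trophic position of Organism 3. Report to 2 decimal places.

2.58

Organism 2: 1 + (0.5×1 + 0.5×1) = 2
Organism 3: 1 + (0.58×2 + 0.23×1 + 0.19×1) = 2.58
Organism 4: 1 + 2.58 = 3.58
Organism 5: 1 + 3.58 = 4.58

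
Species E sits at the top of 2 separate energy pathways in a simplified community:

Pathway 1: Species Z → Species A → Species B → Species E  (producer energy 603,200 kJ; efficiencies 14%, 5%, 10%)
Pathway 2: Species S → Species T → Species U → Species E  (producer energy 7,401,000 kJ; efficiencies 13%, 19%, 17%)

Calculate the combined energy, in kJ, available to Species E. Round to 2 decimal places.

31499.04 kJ

Pathway 1: 603200 × 0.14 × 0.05 × 0.1 = 422.24 kJ
Pathway 2: 7401000 × 0.13 × 0.19 × 0.17 = 31076.799 kJ
Total at Species E: 422.24 + 31076.799 = 31499.039 kJ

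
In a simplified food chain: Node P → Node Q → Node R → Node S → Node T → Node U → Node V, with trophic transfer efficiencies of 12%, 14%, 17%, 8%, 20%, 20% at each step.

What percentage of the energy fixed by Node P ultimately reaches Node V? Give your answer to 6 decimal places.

Product of link efficiencies: 0.12 × 0.14 × 0.17 × 0.08 × 0.2 × 0.2 = 0.0000091392
As a percentage: 0.0000091392 × 100 = 0.000914%

0.000914%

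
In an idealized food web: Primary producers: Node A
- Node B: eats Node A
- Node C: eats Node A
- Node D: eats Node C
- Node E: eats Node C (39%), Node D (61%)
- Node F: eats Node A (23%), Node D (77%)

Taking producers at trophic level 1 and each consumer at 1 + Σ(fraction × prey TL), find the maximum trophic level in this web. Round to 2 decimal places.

Node B: 1 + 1 = 2
Node C: 1 + 1 = 2
Node D: 1 + 2 = 3
Node E: 1 + (0.39×2 + 0.61×3) = 3.61
Node F: 1 + (0.23×1 + 0.77×3) = 3.54

3.61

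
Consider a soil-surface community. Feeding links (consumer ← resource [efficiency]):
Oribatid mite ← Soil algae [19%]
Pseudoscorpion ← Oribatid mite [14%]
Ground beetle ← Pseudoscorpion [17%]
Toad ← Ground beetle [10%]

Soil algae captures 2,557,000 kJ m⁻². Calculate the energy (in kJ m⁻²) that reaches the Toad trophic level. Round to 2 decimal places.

Oribatid mite: 2557000 × 0.19 = 485830 kJ m⁻²
Pseudoscorpion: 485830 × 0.14 = 68016.2 kJ m⁻²
Ground beetle: 68016.2 × 0.17 = 11562.754 kJ m⁻²
Toad: 11562.754 × 0.1 = 1156.2754 kJ m⁻²

1156.28 kJ m⁻²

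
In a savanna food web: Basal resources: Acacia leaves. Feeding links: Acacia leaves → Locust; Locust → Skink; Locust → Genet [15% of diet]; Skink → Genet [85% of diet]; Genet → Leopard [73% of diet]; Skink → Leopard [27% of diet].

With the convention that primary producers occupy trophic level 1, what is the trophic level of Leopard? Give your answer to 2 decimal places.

Locust: 1 + 1 = 2
Skink: 1 + 2 = 3
Genet: 1 + (0.15×2 + 0.85×3) = 3.85
Leopard: 1 + (0.73×3.85 + 0.27×3) = 4.6205

4.62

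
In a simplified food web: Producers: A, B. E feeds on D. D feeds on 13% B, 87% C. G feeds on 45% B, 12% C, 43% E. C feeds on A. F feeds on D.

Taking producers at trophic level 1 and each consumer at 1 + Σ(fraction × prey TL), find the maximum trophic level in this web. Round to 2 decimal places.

C: 1 + 1 = 2
D: 1 + (0.13×1 + 0.87×2) = 2.87
E: 1 + 2.87 = 3.87
F: 1 + 2.87 = 3.87
G: 1 + (0.45×1 + 0.12×2 + 0.43×3.87) = 3.3541

3.87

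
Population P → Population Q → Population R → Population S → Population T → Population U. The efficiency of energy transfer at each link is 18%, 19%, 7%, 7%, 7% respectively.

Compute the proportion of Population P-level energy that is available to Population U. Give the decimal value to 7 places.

Product of link efficiencies: 0.18 × 0.19 × 0.07 × 0.07 × 0.07 = 0.0000117306

0.0000117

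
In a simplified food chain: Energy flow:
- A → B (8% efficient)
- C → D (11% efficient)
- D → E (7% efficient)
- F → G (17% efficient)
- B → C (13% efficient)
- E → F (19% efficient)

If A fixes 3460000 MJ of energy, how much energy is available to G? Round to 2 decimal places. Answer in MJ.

B: 3460000 × 0.08 = 276800 MJ
C: 276800 × 0.13 = 35984 MJ
D: 35984 × 0.11 = 3958.24 MJ
E: 3958.24 × 0.07 = 277.0768 MJ
F: 277.0768 × 0.19 = 52.644592 MJ
G: 52.644592 × 0.17 = 8.94958064 MJ

8.95 MJ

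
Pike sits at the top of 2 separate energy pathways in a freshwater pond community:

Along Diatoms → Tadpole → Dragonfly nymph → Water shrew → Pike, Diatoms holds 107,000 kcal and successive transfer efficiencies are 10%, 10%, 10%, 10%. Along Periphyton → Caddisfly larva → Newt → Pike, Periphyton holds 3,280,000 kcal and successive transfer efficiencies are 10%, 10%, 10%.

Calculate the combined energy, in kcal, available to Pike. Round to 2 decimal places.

3290.70 kcal

Via Diatoms: 107000 × 0.1 × 0.1 × 0.1 × 0.1 = 10.7 kcal
Via Periphyton: 3280000 × 0.1 × 0.1 × 0.1 = 3280 kcal
Total at Pike: 10.7 + 3280 = 3290.7 kcal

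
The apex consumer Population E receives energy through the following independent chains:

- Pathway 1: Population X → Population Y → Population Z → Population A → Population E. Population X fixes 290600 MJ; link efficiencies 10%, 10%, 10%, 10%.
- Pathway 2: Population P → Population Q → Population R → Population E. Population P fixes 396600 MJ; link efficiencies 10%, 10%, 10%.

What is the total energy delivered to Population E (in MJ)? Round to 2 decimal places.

Pathway 1: 290600 × 0.1 × 0.1 × 0.1 × 0.1 = 29.06 MJ
Pathway 2: 396600 × 0.1 × 0.1 × 0.1 = 396.6 MJ
Total at Population E: 29.06 + 396.6 = 425.66 MJ

425.66 MJ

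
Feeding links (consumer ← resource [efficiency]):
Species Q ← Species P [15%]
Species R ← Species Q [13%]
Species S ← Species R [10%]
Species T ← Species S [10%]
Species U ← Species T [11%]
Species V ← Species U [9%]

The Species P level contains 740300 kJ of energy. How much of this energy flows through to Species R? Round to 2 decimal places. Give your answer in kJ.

14435.85 kJ

Species Q: 740300 × 0.15 = 111045 kJ
Species R: 111045 × 0.13 = 14435.85 kJ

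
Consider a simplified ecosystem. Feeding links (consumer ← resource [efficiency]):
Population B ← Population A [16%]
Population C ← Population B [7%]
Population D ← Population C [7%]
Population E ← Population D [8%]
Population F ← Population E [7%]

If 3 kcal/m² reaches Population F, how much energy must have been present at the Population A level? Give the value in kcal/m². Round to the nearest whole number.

683309 kcal/m²

Cumulative transfer efficiency: 0.16 × 0.07 × 0.07 × 0.08 × 0.07 = 0.0000043904
Population A energy = 3 / 0.0000043904 = 683309 kcal/m²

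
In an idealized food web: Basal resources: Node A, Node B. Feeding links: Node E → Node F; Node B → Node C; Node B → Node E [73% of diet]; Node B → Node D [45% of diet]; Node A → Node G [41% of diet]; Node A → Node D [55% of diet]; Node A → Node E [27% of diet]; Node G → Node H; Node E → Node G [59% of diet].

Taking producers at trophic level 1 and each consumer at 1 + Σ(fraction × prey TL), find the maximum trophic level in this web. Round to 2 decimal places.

3.59

Node C: 1 + 1 = 2
Node D: 1 + (0.55×1 + 0.45×1) = 2
Node E: 1 + (0.73×1 + 0.27×1) = 2
Node F: 1 + 2 = 3
Node G: 1 + (0.59×2 + 0.41×1) = 2.59
Node H: 1 + 2.59 = 3.59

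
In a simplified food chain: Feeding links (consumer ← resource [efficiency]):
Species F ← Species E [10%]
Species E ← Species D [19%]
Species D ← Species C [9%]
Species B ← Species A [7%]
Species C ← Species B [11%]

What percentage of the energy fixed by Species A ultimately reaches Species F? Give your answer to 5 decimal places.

0.00132%

Product of link efficiencies: 0.07 × 0.11 × 0.09 × 0.19 × 0.1 = 0.000013167
As a percentage: 0.000013167 × 100 = 0.00132%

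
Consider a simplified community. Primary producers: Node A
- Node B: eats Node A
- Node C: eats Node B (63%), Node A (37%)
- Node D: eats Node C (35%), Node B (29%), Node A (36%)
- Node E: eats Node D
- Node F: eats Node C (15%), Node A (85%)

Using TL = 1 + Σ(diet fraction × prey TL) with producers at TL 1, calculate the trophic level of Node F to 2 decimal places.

2.24

Node B: 1 + 1 = 2
Node C: 1 + (0.63×2 + 0.37×1) = 2.63
Node D: 1 + (0.35×2.63 + 0.29×2 + 0.36×1) = 2.8605
Node E: 1 + 2.8605 = 3.8605
Node F: 1 + (0.15×2.63 + 0.85×1) = 2.2445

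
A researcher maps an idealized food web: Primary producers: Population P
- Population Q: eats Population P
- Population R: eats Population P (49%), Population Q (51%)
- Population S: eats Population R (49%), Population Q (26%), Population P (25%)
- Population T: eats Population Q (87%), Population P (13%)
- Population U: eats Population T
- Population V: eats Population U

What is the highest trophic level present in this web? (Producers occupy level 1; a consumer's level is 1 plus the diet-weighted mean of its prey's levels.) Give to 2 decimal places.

Population Q: 1 + 1 = 2
Population R: 1 + (0.49×1 + 0.51×2) = 2.51
Population S: 1 + (0.49×2.51 + 0.26×2 + 0.25×1) = 2.9999
Population T: 1 + (0.87×2 + 0.13×1) = 2.87
Population U: 1 + 2.87 = 3.87
Population V: 1 + 3.87 = 4.87

4.87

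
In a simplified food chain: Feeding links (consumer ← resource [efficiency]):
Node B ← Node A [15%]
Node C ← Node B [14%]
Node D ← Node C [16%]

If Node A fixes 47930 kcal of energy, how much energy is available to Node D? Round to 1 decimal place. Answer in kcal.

161.0 kcal

Node B: 47930 × 0.15 = 7189.5 kcal
Node C: 7189.5 × 0.14 = 1006.53 kcal
Node D: 1006.53 × 0.16 = 161.0448 kcal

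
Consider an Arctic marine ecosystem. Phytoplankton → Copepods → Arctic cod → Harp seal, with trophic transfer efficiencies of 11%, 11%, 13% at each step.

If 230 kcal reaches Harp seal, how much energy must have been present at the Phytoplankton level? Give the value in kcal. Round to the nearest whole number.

146217 kcal

Cumulative transfer efficiency: 0.11 × 0.11 × 0.13 = 0.001573
Phytoplankton energy = 230 / 0.001573 = 146217 kcal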